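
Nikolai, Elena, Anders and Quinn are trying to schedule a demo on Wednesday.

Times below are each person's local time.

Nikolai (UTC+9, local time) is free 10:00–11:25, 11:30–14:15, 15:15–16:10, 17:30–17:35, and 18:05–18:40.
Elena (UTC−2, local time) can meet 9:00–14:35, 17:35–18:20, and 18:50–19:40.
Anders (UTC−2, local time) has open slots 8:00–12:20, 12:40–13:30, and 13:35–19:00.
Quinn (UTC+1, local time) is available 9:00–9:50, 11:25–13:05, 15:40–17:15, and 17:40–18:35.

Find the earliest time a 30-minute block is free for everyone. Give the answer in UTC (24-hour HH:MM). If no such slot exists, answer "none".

none

Nikolai → UTC: 01:00–02:25, 02:30–05:15, 06:15–07:10, 08:30–08:35, 09:05–09:40.
Elena → UTC: 11:00–16:35, 19:35–20:20, 20:50–21:40.
Anders → UTC: 10:00–14:20, 14:40–15:30, 15:35–21:00.
Quinn → UTC: 08:00–08:50, 10:25–12:05, 14:40–16:15, 16:40–17:35.
Nikolai ∩ Elena: (none).
Nikolai ∩ Elena ∩ Anders: (none).
Nikolai ∩ Elena ∩ Anders ∩ Quinn: (none).
Windows ≥ 30 min: (none).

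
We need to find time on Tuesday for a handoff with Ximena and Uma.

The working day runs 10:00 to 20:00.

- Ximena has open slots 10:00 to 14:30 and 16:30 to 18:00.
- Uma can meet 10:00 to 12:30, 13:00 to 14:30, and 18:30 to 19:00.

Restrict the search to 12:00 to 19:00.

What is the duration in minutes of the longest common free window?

Ximena ∩ Uma: 10:00–12:30, 13:00–14:30.
Restricted to 12:00–19:00: 12:00–12:30, 13:00–14:30.
Common window lengths: 30, 90 min; longest is 90.

90 minutes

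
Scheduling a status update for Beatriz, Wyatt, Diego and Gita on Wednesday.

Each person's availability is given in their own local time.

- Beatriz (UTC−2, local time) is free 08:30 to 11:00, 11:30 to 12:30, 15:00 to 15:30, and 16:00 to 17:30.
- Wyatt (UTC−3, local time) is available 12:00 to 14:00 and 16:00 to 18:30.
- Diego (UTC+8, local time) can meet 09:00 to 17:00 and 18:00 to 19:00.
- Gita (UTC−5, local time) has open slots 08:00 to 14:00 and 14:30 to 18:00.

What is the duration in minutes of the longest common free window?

0 minutes

Beatriz → UTC: 10:30–13:00, 13:30–14:30, 17:00–17:30, 18:00–19:30.
Wyatt → UTC: 15:00–17:00, 19:00–21:30.
Diego → UTC: 01:00–09:00, 10:00–11:00.
Gita → UTC: 13:00–19:00, 19:30–23:00.
Beatriz ∩ Wyatt: 19:00–19:30.
Beatriz ∩ Wyatt ∩ Diego: (none).
Beatriz ∩ Wyatt ∩ Diego ∩ Gita: (none).
No common window.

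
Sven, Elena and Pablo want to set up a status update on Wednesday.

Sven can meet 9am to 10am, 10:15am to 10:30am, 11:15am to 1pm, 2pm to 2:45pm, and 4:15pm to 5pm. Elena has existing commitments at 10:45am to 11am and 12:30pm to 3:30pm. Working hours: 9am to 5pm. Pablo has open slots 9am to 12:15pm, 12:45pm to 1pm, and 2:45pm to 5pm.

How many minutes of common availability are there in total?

180 minutes

Elena free within 09:00–17:00: 09:00–10:45, 11:00–12:30, 15:30–17:00.
Sven ∩ Elena: 09:00–10:00, 10:15–10:30, 11:15–12:30, 16:15–17:00.
Sven ∩ Elena ∩ Pablo: 09:00–10:00, 10:15–10:30, 11:15–12:15, 16:15–17:00.
Total common minutes: 60 + 15 + 60 + 45 = 180.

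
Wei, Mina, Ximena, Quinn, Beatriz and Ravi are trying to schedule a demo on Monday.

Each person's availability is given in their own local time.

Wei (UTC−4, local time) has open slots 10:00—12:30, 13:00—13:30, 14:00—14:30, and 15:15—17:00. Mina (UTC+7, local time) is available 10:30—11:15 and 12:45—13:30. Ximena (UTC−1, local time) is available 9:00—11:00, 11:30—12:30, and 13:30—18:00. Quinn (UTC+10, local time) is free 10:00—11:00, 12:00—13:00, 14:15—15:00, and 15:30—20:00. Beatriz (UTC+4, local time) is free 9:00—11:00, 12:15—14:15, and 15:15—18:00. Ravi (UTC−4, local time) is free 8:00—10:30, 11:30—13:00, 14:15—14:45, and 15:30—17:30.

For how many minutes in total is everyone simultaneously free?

0 minutes

Wei → UTC: 14:00–16:30, 17:00–17:30, 18:00–18:30, 19:15–21:00.
Mina → UTC: 03:30–04:15, 05:45–06:30.
Ximena → UTC: 10:00–12:00, 12:30–13:30, 14:30–19:00.
Quinn → UTC: 00:00–01:00, 02:00–03:00, 04:15–05:00, 05:30–10:00.
Beatriz → UTC: 05:00–07:00, 08:15–10:15, 11:15–14:00.
Ravi → UTC: 12:00–14:30, 15:30–17:00, 18:15–18:45, 19:30–21:30.
Wei ∩ Mina: (none).
Wei ∩ Mina ∩ Ximena: (none).
Wei ∩ Mina ∩ Ximena ∩ Quinn: (none).
Wei ∩ Mina ∩ Ximena ∩ Quinn ∩ Beatriz: (none).
Wei ∩ Mina ∩ Ximena ∩ Quinn ∩ Beatriz ∩ Ravi: (none).
Total common minutes: 0.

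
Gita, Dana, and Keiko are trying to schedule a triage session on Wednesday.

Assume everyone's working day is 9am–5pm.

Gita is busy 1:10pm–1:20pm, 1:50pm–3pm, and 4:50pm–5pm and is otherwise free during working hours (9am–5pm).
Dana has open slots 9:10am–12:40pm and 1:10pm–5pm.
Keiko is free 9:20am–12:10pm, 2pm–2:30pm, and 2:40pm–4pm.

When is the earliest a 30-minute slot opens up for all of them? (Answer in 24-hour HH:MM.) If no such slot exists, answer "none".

Gita free within 09:00–17:00: 09:00–13:10, 13:20–13:50, 15:00–16:50.
Gita ∩ Dana: 09:10–12:40, 13:20–13:50, 15:00–16:50.
Gita ∩ Dana ∩ Keiko: 09:20–12:10, 15:00–16:00.
Windows ≥ 30 min: 09:20–12:10, 15:00–16:00.
Earliest such window starts at 09:20.

09:20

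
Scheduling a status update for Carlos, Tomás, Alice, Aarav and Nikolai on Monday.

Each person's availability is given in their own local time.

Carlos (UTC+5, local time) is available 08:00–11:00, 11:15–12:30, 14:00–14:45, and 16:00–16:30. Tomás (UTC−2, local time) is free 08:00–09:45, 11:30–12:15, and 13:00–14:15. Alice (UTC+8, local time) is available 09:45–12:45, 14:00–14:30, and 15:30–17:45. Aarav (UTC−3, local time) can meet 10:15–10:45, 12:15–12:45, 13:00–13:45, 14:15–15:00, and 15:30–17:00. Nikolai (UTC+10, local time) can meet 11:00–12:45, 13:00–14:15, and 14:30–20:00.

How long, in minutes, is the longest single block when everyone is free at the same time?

Carlos → UTC: 03:00–06:00, 06:15–07:30, 09:00–09:45, 11:00–11:30.
Tomás → UTC: 10:00–11:45, 13:30–14:15, 15:00–16:15.
Alice → UTC: 01:45–04:45, 06:00–06:30, 07:30–09:45.
Aarav → UTC: 13:15–13:45, 15:15–15:45, 16:00–16:45, 17:15–18:00, 18:30–20:00.
Nikolai → UTC: 01:00–02:45, 03:00–04:15, 04:30–10:00.
Carlos ∩ Tomás: 11:00–11:30.
Carlos ∩ Tomás ∩ Alice: (none).
Carlos ∩ Tomás ∩ Alice ∩ Aarav: (none).
Carlos ∩ Tomás ∩ Alice ∩ Aarav ∩ Nikolai: (none).
No common window.

0 minutes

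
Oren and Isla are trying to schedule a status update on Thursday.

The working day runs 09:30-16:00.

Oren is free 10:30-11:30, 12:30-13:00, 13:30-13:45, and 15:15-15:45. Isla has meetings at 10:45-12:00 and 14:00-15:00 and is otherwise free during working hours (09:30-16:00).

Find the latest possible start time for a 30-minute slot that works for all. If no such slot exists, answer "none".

Isla free within 09:30–16:00: 09:30–10:45, 12:00–14:00, 15:00–16:00.
Oren ∩ Isla: 10:30–10:45, 12:30–13:00, 13:30–13:45, 15:15–15:45.
Windows ≥ 30 min: 12:30–13:00, 15:15–15:45.
Latest start in the last window 15:15–15:45 is 15:45 − 30 min = 15:15.

15:15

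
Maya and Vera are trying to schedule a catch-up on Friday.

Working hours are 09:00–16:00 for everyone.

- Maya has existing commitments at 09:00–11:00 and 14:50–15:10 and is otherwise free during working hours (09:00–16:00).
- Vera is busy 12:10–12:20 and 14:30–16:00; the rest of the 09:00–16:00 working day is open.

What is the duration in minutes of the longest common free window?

Maya free within 09:00–16:00: 11:00–14:50, 15:10–16:00.
Vera free within 09:00–16:00: 09:00–12:10, 12:20–14:30.
Maya ∩ Vera: 11:00–12:10, 12:20–14:30.
Common window lengths: 70, 130 min; longest is 130.

130 minutes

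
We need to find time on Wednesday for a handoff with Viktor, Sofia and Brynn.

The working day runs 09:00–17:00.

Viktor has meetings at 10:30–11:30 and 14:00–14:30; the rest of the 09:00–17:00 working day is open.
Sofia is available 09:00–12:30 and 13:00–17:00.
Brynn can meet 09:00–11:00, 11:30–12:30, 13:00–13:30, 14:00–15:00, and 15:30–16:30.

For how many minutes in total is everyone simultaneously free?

270 minutes

Viktor free within 09:00–17:00: 09:00–10:30, 11:30–14:00, 14:30–17:00.
Viktor ∩ Sofia: 09:00–10:30, 11:30–12:30, 13:00–14:00, 14:30–17:00.
Viktor ∩ Sofia ∩ Brynn: 09:00–10:30, 11:30–12:30, 13:00–13:30, 14:30–15:00, 15:30–16:30.
Total common minutes: 90 + 60 + 30 + 30 + 60 = 270.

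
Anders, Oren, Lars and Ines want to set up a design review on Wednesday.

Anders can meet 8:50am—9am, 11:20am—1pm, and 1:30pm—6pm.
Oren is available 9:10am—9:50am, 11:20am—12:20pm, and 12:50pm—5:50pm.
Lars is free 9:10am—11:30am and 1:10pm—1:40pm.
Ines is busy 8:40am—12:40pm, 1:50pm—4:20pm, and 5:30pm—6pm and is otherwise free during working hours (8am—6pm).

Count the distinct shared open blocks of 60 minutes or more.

Ines free within 08:00–18:00: 08:00–08:40, 12:40–13:50, 16:20–17:30.
Anders ∩ Oren: 11:20–12:20, 12:50–13:00, 13:30–17:50.
Anders ∩ Oren ∩ Lars: 11:20–11:30, 13:30–13:40.
Anders ∩ Oren ∩ Lars ∩ Ines: 13:30–13:40.
Windows ≥ 60 min: (none).
That's 0 windows.

0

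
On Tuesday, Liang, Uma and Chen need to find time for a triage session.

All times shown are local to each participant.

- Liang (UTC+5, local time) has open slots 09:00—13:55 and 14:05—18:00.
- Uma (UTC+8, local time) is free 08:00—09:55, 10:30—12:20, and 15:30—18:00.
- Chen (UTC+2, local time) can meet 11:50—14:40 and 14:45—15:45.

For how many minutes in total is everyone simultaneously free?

Liang → UTC: 04:00–08:55, 09:05–13:00.
Uma → UTC: 00:00–01:55, 02:30–04:20, 07:30–10:00.
Chen → UTC: 09:50–12:40, 12:45–13:45.
Liang ∩ Uma: 04:00–04:20, 07:30–08:55, 09:05–10:00.
Liang ∩ Uma ∩ Chen: 09:50–10:00.
Total common minutes: 10.

10 minutes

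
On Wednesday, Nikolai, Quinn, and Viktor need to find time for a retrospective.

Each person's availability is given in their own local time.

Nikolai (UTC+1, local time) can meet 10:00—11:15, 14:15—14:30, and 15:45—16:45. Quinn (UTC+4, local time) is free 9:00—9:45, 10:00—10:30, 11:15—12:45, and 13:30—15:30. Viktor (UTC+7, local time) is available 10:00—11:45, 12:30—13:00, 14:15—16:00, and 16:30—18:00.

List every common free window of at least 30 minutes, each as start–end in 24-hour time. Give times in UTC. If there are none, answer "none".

Nikolai → UTC: 09:00–10:15, 13:15–13:30, 14:45–15:45.
Quinn → UTC: 05:00–05:45, 06:00–06:30, 07:15–08:45, 09:30–11:30.
Viktor → UTC: 03:00–04:45, 05:30–06:00, 07:15–09:00, 09:30–11:00.
Nikolai ∩ Quinn: 09:30–10:15.
Nikolai ∩ Quinn ∩ Viktor: 09:30–10:15.
Windows ≥ 30 min: 09:30–10:15.

09:30–10:15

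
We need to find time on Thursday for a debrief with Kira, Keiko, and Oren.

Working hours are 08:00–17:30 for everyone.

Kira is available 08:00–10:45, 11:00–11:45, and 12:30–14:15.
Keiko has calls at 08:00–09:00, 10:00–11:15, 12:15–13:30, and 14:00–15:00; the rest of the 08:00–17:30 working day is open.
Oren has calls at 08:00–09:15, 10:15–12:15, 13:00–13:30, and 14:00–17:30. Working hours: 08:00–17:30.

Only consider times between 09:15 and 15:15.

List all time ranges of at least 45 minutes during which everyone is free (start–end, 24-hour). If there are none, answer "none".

Keiko free within 08:00–17:30: 09:00–10:00, 11:15–12:15, 13:30–14:00, 15:00–17:30.
Oren free within 08:00–17:30: 09:15–10:15, 12:15–13:00, 13:30–14:00.
Kira ∩ Keiko: 09:00–10:00, 11:15–11:45, 13:30–14:00.
Kira ∩ Keiko ∩ Oren: 09:15–10:00, 13:30–14:00.
Restricted to 09:15–15:15: 09:15–10:00, 13:30–14:00.
Windows ≥ 45 min: 09:15–10:00.

09:15–10:00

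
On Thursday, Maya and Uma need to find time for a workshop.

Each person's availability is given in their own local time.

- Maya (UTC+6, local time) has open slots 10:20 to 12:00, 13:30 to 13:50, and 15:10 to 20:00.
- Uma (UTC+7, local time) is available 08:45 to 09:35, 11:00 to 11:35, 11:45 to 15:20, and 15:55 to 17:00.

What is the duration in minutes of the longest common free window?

Maya → UTC: 04:20–06:00, 07:30–07:50, 09:10–14:00.
Uma → UTC: 01:45–02:35, 04:00–04:35, 04:45–08:20, 08:55–10:00.
Maya ∩ Uma: 04:20–04:35, 04:45–06:00, 07:30–07:50, 09:10–10:00.
Common window lengths: 15, 75, 20, 50 min; longest is 75.

75 minutes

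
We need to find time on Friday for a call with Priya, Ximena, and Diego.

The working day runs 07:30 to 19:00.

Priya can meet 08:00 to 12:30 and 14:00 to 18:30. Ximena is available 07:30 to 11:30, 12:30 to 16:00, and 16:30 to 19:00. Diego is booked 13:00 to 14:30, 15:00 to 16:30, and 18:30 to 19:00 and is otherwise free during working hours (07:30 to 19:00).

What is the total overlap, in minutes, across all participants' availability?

360 minutes

Diego free within 07:30–19:00: 07:30–13:00, 14:30–15:00, 16:30–18:30.
Priya ∩ Ximena: 08:00–11:30, 14:00–16:00, 16:30–18:30.
Priya ∩ Ximena ∩ Diego: 08:00–11:30, 14:30–15:00, 16:30–18:30.
Total common minutes: 210 + 30 + 120 = 360.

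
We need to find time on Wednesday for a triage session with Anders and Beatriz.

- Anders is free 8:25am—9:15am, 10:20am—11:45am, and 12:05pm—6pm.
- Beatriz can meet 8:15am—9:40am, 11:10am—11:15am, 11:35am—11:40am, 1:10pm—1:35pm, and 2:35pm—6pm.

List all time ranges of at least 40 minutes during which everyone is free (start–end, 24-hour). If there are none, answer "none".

08:25–09:15, 14:35–18:00

Anders ∩ Beatriz: 08:25–09:15, 11:10–11:15, 11:35–11:40, 13:10–13:35, 14:35–18:00.
Windows ≥ 40 min: 08:25–09:15, 14:35–18:00.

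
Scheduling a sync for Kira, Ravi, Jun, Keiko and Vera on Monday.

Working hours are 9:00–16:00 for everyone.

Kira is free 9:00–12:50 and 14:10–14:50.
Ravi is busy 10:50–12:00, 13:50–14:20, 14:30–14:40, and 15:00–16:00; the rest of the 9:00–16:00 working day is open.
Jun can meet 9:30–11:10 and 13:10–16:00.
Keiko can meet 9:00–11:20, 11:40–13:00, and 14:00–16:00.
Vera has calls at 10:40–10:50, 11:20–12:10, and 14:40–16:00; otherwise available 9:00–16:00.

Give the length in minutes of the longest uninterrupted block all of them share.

Ravi free within 09:00–16:00: 09:00–10:50, 12:00–13:50, 14:20–14:30, 14:40–15:00.
Vera free within 09:00–16:00: 09:00–10:40, 10:50–11:20, 12:10–14:40.
Kira ∩ Ravi: 09:00–10:50, 12:00–12:50, 14:20–14:30, 14:40–14:50.
Kira ∩ Ravi ∩ Jun: 09:30–10:50, 14:20–14:30, 14:40–14:50.
Kira ∩ Ravi ∩ Jun ∩ Keiko: 09:30–10:50, 14:20–14:30, 14:40–14:50.
Kira ∩ Ravi ∩ Jun ∩ Keiko ∩ Vera: 09:30–10:40, 14:20–14:30.
Common window lengths: 70, 10 min; longest is 70.

70 minutes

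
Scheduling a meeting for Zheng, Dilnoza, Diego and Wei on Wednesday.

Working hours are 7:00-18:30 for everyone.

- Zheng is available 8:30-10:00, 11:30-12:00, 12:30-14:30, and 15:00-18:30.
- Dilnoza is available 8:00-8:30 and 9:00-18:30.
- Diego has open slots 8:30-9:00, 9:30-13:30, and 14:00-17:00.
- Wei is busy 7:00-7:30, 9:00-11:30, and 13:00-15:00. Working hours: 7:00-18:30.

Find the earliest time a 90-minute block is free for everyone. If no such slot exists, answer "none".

15:00

Wei free within 07:00–18:30: 07:30–09:00, 11:30–13:00, 15:00–18:30.
Zheng ∩ Dilnoza: 09:00–10:00, 11:30–12:00, 12:30–14:30, 15:00–18:30.
Zheng ∩ Dilnoza ∩ Diego: 09:30–10:00, 11:30–12:00, 12:30–13:30, 14:00–14:30, 15:00–17:00.
Zheng ∩ Dilnoza ∩ Diego ∩ Wei: 11:30–12:00, 12:30–13:00, 15:00–17:00.
Windows ≥ 90 min: 15:00–17:00.
Earliest such window starts at 15:00.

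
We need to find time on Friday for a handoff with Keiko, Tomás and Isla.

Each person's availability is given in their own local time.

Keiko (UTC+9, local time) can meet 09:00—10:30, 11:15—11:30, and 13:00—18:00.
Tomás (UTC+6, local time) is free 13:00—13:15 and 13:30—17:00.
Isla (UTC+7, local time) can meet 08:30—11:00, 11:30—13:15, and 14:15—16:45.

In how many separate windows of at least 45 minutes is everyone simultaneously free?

Keiko → UTC: 00:00–01:30, 02:15–02:30, 04:00–09:00.
Tomás → UTC: 07:00–07:15, 07:30–11:00.
Isla → UTC: 01:30–04:00, 04:30–06:15, 07:15–09:45.
Keiko ∩ Tomás: 07:00–07:15, 07:30–09:00.
Keiko ∩ Tomás ∩ Isla: 07:30–09:00.
Windows ≥ 45 min: 07:30–09:00.
That's 1 window.

1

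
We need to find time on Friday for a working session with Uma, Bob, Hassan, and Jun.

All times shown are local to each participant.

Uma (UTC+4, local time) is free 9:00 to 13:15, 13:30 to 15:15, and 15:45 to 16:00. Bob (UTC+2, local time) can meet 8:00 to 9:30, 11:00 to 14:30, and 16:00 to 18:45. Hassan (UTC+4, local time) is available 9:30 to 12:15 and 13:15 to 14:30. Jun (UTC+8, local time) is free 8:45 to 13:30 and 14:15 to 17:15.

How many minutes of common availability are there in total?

75 minutes

Uma → UTC: 05:00–09:15, 09:30–11:15, 11:45–12:00.
Bob → UTC: 06:00–07:30, 09:00–12:30, 14:00–16:45.
Hassan → UTC: 05:30–08:15, 09:15–10:30.
Jun → UTC: 00:45–05:30, 06:15–09:15.
Uma ∩ Bob: 06:00–07:30, 09:00–09:15, 09:30–11:15, 11:45–12:00.
Uma ∩ Bob ∩ Hassan: 06:00–07:30, 09:30–10:30.
Uma ∩ Bob ∩ Hassan ∩ Jun: 06:15–07:30.
Total common minutes: 75.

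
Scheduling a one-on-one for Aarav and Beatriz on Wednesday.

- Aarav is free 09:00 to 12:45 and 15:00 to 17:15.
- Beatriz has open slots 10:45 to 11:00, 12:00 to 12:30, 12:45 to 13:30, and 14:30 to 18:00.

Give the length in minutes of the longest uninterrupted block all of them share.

135 minutes

Aarav ∩ Beatriz: 10:45–11:00, 12:00–12:30, 15:00–17:15.
Common window lengths: 15, 30, 135 min; longest is 135.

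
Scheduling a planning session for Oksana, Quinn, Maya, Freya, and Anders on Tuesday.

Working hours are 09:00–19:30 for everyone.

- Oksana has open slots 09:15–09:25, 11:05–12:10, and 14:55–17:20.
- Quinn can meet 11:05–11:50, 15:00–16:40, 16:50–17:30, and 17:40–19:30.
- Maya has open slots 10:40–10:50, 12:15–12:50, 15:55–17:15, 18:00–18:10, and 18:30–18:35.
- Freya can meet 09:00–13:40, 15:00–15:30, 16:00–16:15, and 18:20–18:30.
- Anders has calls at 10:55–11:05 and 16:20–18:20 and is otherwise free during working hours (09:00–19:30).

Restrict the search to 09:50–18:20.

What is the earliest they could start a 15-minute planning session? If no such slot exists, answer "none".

Anders free within 09:00–19:30: 09:00–10:55, 11:05–16:20, 18:20–19:30.
Oksana ∩ Quinn: 11:05–11:50, 15:00–16:40, 16:50–17:20.
Oksana ∩ Quinn ∩ Maya: 15:55–16:40, 16:50–17:15.
Oksana ∩ Quinn ∩ Maya ∩ Freya: 16:00–16:15.
Oksana ∩ Quinn ∩ Maya ∩ Freya ∩ Anders: 16:00–16:15.
Restricted to 09:50–18:20: 16:00–16:15.
Windows ≥ 15 min: 16:00–16:15.
Earliest such window starts at 16:00.

16:00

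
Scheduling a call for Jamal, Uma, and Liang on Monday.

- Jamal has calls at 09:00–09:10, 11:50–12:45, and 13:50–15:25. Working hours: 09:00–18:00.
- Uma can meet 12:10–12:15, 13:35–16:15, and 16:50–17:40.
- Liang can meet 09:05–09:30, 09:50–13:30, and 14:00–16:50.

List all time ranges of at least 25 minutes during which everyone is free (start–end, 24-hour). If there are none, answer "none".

15:25–16:15

Jamal free within 09:00–18:00: 09:10–11:50, 12:45–13:50, 15:25–18:00.
Jamal ∩ Uma: 13:35–13:50, 15:25–16:15, 16:50–17:40.
Jamal ∩ Uma ∩ Liang: 15:25–16:15.
Windows ≥ 25 min: 15:25–16:15.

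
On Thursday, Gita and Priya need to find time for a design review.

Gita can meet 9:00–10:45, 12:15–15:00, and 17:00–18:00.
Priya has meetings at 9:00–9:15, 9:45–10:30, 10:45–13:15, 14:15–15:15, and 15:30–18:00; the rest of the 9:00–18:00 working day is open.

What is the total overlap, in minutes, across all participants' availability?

105 minutes

Priya free within 09:00–18:00: 09:15–09:45, 10:30–10:45, 13:15–14:15, 15:15–15:30.
Gita ∩ Priya: 09:15–09:45, 10:30–10:45, 13:15–14:15.
Total common minutes: 30 + 15 + 60 = 105.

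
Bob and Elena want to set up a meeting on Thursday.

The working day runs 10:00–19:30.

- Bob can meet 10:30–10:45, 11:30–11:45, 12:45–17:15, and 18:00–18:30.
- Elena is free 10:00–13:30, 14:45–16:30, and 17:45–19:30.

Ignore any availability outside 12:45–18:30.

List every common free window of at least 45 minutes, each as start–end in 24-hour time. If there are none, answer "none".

Bob ∩ Elena: 10:30–10:45, 11:30–11:45, 12:45–13:30, 14:45–16:30, 18:00–18:30.
Restricted to 12:45–18:30: 12:45–13:30, 14:45–16:30, 18:00–18:30.
Windows ≥ 45 min: 12:45–13:30, 14:45–16:30.

12:45–13:30, 14:45–16:30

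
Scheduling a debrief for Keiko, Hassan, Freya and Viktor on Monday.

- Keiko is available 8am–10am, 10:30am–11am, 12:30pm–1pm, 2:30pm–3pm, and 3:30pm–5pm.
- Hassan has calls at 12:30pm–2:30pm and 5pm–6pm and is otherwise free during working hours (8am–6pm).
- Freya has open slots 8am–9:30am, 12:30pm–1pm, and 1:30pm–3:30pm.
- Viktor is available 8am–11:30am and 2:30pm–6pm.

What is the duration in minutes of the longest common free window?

Hassan free within 08:00–18:00: 08:00–12:30, 14:30–17:00.
Keiko ∩ Hassan: 08:00–10:00, 10:30–11:00, 14:30–15:00, 15:30–17:00.
Keiko ∩ Hassan ∩ Freya: 08:00–09:30, 14:30–15:00.
Keiko ∩ Hassan ∩ Freya ∩ Viktor: 08:00–09:30, 14:30–15:00.
Common window lengths: 90, 30 min; longest is 90.

90 minutes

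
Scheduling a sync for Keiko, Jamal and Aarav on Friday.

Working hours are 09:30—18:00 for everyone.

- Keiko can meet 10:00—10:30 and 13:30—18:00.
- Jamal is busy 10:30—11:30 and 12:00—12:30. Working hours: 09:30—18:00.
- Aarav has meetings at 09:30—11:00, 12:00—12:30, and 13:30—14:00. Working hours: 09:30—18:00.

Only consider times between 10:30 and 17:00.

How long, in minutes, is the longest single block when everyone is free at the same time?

180 minutes

Jamal free within 09:30–18:00: 09:30–10:30, 11:30–12:00, 12:30–18:00.
Aarav free within 09:30–18:00: 11:00–12:00, 12:30–13:30, 14:00–18:00.
Keiko ∩ Jamal: 10:00–10:30, 13:30–18:00.
Keiko ∩ Jamal ∩ Aarav: 14:00–18:00.
Restricted to 10:30–17:00: 14:00–17:00.
Single common window of 180 minutes.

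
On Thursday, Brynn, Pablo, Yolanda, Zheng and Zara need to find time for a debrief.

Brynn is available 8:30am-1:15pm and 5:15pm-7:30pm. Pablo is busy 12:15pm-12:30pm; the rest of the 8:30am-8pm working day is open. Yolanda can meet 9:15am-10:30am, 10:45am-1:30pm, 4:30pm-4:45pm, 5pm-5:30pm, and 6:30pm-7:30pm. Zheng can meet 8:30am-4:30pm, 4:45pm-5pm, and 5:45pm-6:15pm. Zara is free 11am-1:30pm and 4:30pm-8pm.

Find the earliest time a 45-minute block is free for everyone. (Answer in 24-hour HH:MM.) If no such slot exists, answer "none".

Pablo free within 08:30–20:00: 08:30–12:15, 12:30–20:00.
Brynn ∩ Pablo: 08:30–12:15, 12:30–13:15, 17:15–19:30.
Brynn ∩ Pablo ∩ Yolanda: 09:15–10:30, 10:45–12:15, 12:30–13:15, 17:15–17:30, 18:30–19:30.
Brynn ∩ Pablo ∩ Yolanda ∩ Zheng: 09:15–10:30, 10:45–12:15, 12:30–13:15.
Brynn ∩ Pablo ∩ Yolanda ∩ Zheng ∩ Zara: 11:00–12:15, 12:30–13:15.
Windows ≥ 45 min: 11:00–12:15, 12:30–13:15.
Earliest such window starts at 11:00.

11:00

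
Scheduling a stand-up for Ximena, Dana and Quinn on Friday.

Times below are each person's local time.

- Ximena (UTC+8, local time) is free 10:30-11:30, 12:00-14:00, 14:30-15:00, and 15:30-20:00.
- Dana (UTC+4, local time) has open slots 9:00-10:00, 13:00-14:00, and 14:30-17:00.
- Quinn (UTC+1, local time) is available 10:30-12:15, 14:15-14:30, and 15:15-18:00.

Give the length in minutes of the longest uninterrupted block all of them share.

45 minutes

Ximena → UTC: 02:30–03:30, 04:00–06:00, 06:30–07:00, 07:30–12:00.
Dana → UTC: 05:00–06:00, 09:00–10:00, 10:30–13:00.
Quinn → UTC: 09:30–11:15, 13:15–13:30, 14:15–17:00.
Ximena ∩ Dana: 05:00–06:00, 09:00–10:00, 10:30–12:00.
Ximena ∩ Dana ∩ Quinn: 09:30–10:00, 10:30–11:15.
Common window lengths: 30, 45 min; longest is 45.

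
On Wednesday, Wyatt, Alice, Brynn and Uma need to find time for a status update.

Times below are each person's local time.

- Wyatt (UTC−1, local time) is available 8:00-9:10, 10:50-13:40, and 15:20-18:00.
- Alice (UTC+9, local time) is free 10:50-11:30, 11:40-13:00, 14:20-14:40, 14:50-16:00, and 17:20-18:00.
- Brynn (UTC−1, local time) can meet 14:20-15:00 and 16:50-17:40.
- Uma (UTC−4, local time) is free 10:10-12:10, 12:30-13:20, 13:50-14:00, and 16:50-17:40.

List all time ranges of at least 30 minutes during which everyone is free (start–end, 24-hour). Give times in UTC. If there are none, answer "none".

Wyatt → UTC: 09:00–10:10, 11:50–14:40, 16:20–19:00.
Alice → UTC: 01:50–02:30, 02:40–04:00, 05:20–05:40, 05:50–07:00, 08:20–09:00.
Brynn → UTC: 15:20–16:00, 17:50–18:40.
Uma → UTC: 14:10–16:10, 16:30–17:20, 17:50–18:00, 20:50–21:40.
Wyatt ∩ Alice: (none).
Wyatt ∩ Alice ∩ Brynn: (none).
Wyatt ∩ Alice ∩ Brynn ∩ Uma: (none).
Windows ≥ 30 min: (none).

none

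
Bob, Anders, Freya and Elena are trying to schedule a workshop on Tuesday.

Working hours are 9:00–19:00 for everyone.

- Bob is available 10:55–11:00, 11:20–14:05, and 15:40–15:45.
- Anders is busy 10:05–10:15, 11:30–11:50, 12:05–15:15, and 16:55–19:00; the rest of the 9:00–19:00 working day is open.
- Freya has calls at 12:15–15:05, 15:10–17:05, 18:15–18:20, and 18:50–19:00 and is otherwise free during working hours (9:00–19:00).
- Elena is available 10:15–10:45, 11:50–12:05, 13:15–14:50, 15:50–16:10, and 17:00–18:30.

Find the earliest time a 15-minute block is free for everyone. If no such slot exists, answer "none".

Anders free within 09:00–19:00: 09:00–10:05, 10:15–11:30, 11:50–12:05, 15:15–16:55.
Freya free within 09:00–19:00: 09:00–12:15, 15:05–15:10, 17:05–18:15, 18:20–18:50.
Bob ∩ Anders: 10:55–11:00, 11:20–11:30, 11:50–12:05, 15:40–15:45.
Bob ∩ Anders ∩ Freya: 10:55–11:00, 11:20–11:30, 11:50–12:05.
Bob ∩ Anders ∩ Freya ∩ Elena: 11:50–12:05.
Windows ≥ 15 min: 11:50–12:05.
Earliest such window starts at 11:50.

11:50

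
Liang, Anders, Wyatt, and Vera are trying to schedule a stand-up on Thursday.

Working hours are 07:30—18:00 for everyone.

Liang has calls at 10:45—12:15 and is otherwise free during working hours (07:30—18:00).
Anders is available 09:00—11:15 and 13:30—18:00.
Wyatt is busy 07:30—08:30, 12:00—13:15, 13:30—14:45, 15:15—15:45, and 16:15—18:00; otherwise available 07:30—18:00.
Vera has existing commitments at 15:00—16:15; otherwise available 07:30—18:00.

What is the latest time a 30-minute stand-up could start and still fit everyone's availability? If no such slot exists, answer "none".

Liang free within 07:30–18:00: 07:30–10:45, 12:15–18:00.
Wyatt free within 07:30–18:00: 08:30–12:00, 13:15–13:30, 14:45–15:15, 15:45–16:15.
Vera free within 07:30–18:00: 07:30–15:00, 16:15–18:00.
Liang ∩ Anders: 09:00–10:45, 13:30–18:00.
Liang ∩ Anders ∩ Wyatt: 09:00–10:45, 14:45–15:15, 15:45–16:15.
Liang ∩ Anders ∩ Wyatt ∩ Vera: 09:00–10:45, 14:45–15:00.
Windows ≥ 30 min: 09:00–10:45.
Latest start in the last window 09:00–10:45 is 10:45 − 30 min = 10:15.

10:15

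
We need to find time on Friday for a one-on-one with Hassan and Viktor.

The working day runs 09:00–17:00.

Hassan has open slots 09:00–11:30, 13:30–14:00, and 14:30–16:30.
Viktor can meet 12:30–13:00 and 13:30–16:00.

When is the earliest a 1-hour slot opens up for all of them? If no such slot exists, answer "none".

14:30

Hassan ∩ Viktor: 13:30–14:00, 14:30–16:00.
Windows ≥ 60 min: 14:30–16:00.
Earliest such window starts at 14:30.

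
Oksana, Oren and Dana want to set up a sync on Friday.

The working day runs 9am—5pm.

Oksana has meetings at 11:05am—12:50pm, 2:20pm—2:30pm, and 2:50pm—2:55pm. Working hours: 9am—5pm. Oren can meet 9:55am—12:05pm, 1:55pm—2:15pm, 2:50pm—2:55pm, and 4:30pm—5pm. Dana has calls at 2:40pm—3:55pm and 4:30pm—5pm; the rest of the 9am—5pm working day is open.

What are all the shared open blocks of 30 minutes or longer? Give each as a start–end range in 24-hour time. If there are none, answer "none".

09:55–11:05

Oksana free within 09:00–17:00: 09:00–11:05, 12:50–14:20, 14:30–14:50, 14:55–17:00.
Dana free within 09:00–17:00: 09:00–14:40, 15:55–16:30.
Oksana ∩ Oren: 09:55–11:05, 13:55–14:15, 16:30–17:00.
Oksana ∩ Oren ∩ Dana: 09:55–11:05, 13:55–14:15.
Windows ≥ 30 min: 09:55–11:05.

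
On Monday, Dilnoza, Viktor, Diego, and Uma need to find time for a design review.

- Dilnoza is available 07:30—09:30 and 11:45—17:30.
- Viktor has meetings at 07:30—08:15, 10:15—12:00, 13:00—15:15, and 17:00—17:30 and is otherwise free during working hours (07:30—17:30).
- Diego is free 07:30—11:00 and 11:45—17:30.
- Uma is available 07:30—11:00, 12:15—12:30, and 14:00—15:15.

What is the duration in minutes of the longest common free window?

75 minutes

Viktor free within 07:30–17:30: 08:15–10:15, 12:00–13:00, 15:15–17:00.
Dilnoza ∩ Viktor: 08:15–09:30, 12:00–13:00, 15:15–17:00.
Dilnoza ∩ Viktor ∩ Diego: 08:15–09:30, 12:00–13:00, 15:15–17:00.
Dilnoza ∩ Viktor ∩ Diego ∩ Uma: 08:15–09:30, 12:15–12:30.
Common window lengths: 75, 15 min; longest is 75.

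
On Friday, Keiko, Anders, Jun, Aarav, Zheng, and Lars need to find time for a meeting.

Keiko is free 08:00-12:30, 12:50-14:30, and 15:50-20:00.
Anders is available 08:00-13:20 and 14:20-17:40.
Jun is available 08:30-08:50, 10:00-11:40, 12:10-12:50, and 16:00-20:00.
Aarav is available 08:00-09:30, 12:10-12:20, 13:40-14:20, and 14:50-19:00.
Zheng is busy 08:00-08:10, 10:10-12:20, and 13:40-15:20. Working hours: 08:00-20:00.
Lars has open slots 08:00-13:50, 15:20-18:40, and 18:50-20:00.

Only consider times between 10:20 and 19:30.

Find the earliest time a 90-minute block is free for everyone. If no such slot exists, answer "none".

16:00

Zheng free within 08:00–20:00: 08:10–10:10, 12:20–13:40, 15:20–20:00.
Keiko ∩ Anders: 08:00–12:30, 12:50–13:20, 14:20–14:30, 15:50–17:40.
Keiko ∩ Anders ∩ Jun: 08:30–08:50, 10:00–11:40, 12:10–12:30, 16:00–17:40.
Keiko ∩ Anders ∩ Jun ∩ Aarav: 08:30–08:50, 12:10–12:20, 16:00–17:40.
Keiko ∩ Anders ∩ Jun ∩ Aarav ∩ Zheng: 08:30–08:50, 16:00–17:40.
Keiko ∩ Anders ∩ Jun ∩ Aarav ∩ Zheng ∩ Lars: 08:30–08:50, 16:00–17:40.
Restricted to 10:20–19:30: 16:00–17:40.
Windows ≥ 90 min: 16:00–17:40.
Earliest such window starts at 16:00.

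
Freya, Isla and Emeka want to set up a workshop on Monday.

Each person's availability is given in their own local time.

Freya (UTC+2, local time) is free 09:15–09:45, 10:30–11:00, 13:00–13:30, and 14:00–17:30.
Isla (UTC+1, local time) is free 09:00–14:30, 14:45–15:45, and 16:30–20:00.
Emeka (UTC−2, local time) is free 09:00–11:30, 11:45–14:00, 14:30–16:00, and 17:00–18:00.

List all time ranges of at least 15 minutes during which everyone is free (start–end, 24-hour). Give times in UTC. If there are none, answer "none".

11:00–11:30, 12:00–13:30, 13:45–14:45

Freya → UTC: 07:15–07:45, 08:30–09:00, 11:00–11:30, 12:00–15:30.
Isla → UTC: 08:00–13:30, 13:45–14:45, 15:30–19:00.
Emeka → UTC: 11:00–13:30, 13:45–16:00, 16:30–18:00, 19:00–20:00.
Freya ∩ Isla: 08:30–09:00, 11:00–11:30, 12:00–13:30, 13:45–14:45.
Freya ∩ Isla ∩ Emeka: 11:00–11:30, 12:00–13:30, 13:45–14:45.
Windows ≥ 15 min: 11:00–11:30, 12:00–13:30, 13:45–14:45.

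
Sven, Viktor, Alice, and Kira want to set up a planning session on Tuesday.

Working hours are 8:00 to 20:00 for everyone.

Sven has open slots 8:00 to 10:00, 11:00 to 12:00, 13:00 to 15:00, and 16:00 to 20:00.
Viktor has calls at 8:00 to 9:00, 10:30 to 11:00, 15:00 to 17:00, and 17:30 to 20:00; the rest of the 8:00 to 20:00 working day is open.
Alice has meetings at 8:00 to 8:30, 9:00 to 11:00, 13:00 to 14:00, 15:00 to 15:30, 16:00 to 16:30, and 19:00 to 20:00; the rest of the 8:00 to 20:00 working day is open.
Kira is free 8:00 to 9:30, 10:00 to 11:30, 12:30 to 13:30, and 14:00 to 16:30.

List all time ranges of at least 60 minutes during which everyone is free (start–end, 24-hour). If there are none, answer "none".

Viktor free within 08:00–20:00: 09:00–10:30, 11:00–15:00, 17:00–17:30.
Alice free within 08:00–20:00: 08:30–09:00, 11:00–13:00, 14:00–15:00, 15:30–16:00, 16:30–19:00.
Sven ∩ Viktor: 09:00–10:00, 11:00–12:00, 13:00–15:00, 17:00–17:30.
Sven ∩ Viktor ∩ Alice: 11:00–12:00, 14:00–15:00, 17:00–17:30.
Sven ∩ Viktor ∩ Alice ∩ Kira: 11:00–11:30, 14:00–15:00.
Windows ≥ 60 min: 14:00–15:00.

14:00–15:00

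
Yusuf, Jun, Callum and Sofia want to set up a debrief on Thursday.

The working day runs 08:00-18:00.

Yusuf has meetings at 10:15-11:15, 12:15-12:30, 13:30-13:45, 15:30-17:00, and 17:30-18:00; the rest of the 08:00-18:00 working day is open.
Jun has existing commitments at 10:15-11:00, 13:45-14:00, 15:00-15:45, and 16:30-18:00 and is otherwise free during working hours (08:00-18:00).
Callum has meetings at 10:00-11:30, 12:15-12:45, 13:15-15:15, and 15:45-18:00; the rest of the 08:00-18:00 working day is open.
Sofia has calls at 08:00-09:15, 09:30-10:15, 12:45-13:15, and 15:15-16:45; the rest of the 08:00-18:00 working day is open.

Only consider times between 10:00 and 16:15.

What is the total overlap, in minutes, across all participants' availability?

45 minutes

Yusuf free within 08:00–18:00: 08:00–10:15, 11:15–12:15, 12:30–13:30, 13:45–15:30, 17:00–17:30.
Jun free within 08:00–18:00: 08:00–10:15, 11:00–13:45, 14:00–15:00, 15:45–16:30.
Callum free within 08:00–18:00: 08:00–10:00, 11:30–12:15, 12:45–13:15, 15:15–15:45.
Sofia free within 08:00–18:00: 09:15–09:30, 10:15–12:45, 13:15–15:15, 16:45–18:00.
Yusuf ∩ Jun: 08:00–10:15, 11:15–12:15, 12:30–13:30, 14:00–15:00.
Yusuf ∩ Jun ∩ Callum: 08:00–10:00, 11:30–12:15, 12:45–13:15.
Yusuf ∩ Jun ∩ Callum ∩ Sofia: 09:15–09:30, 11:30–12:15.
Restricted to 10:00–16:15: 11:30–12:15.
Total common minutes: 45.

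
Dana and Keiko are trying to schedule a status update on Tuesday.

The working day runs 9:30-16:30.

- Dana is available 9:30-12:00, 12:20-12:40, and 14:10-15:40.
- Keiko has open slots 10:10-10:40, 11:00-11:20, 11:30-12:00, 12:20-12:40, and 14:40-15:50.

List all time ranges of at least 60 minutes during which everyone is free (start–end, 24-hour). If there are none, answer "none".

14:40–15:40

Dana ∩ Keiko: 10:10–10:40, 11:00–11:20, 11:30–12:00, 12:20–12:40, 14:40–15:40.
Windows ≥ 60 min: 14:40–15:40.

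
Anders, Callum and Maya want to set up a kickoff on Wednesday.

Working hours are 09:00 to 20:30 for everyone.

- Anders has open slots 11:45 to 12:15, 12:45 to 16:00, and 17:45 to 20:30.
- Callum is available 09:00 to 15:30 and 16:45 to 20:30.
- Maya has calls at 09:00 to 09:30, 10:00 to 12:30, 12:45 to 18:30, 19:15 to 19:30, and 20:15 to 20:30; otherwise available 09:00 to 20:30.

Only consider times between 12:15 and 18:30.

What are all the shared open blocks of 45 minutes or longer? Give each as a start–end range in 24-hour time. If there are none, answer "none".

none

Maya free within 09:00–20:30: 09:30–10:00, 12:30–12:45, 18:30–19:15, 19:30–20:15.
Anders ∩ Callum: 11:45–12:15, 12:45–15:30, 17:45–20:30.
Anders ∩ Callum ∩ Maya: 18:30–19:15, 19:30–20:15.
Restricted to 12:15–18:30: (none).
Windows ≥ 45 min: (none).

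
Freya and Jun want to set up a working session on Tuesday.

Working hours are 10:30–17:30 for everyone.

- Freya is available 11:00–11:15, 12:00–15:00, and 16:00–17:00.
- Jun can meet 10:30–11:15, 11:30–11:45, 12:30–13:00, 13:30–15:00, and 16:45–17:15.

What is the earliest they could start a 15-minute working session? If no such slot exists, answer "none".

11:00

Freya ∩ Jun: 11:00–11:15, 12:30–13:00, 13:30–15:00, 16:45–17:00.
Windows ≥ 15 min: 11:00–11:15, 12:30–13:00, 13:30–15:00, 16:45–17:00.
Earliest such window starts at 11:00.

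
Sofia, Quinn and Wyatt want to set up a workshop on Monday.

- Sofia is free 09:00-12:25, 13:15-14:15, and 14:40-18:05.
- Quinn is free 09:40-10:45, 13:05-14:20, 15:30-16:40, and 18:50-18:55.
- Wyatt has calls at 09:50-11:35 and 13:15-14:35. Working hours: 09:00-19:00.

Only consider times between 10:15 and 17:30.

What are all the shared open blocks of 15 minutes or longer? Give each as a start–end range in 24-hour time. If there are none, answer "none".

Wyatt free within 09:00–19:00: 09:00–09:50, 11:35–13:15, 14:35–19:00.
Sofia ∩ Quinn: 09:40–10:45, 13:15–14:15, 15:30–16:40.
Sofia ∩ Quinn ∩ Wyatt: 09:40–09:50, 15:30–16:40.
Restricted to 10:15–17:30: 15:30–16:40.
Windows ≥ 15 min: 15:30–16:40.

15:30–16:40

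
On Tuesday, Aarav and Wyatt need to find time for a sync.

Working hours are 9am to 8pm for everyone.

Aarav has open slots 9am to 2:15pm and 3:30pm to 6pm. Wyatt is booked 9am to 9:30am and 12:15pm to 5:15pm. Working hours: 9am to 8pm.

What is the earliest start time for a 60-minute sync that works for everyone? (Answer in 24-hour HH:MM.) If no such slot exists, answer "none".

09:30

Wyatt free within 09:00–20:00: 09:30–12:15, 17:15–20:00.
Aarav ∩ Wyatt: 09:30–12:15, 17:15–18:00.
Windows ≥ 60 min: 09:30–12:15.
Earliest such window starts at 09:30.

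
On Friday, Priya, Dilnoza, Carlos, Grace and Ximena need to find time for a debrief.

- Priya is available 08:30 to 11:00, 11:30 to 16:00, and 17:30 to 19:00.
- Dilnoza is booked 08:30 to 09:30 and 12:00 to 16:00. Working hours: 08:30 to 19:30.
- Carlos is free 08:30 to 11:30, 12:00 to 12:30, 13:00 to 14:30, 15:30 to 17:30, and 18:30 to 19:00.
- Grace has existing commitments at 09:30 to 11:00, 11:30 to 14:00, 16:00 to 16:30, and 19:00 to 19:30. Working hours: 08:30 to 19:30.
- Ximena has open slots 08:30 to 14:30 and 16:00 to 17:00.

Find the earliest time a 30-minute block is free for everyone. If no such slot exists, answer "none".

none

Dilnoza free within 08:30–19:30: 09:30–12:00, 16:00–19:30.
Grace free within 08:30–19:30: 08:30–09:30, 11:00–11:30, 14:00–16:00, 16:30–19:00.
Priya ∩ Dilnoza: 09:30–11:00, 11:30–12:00, 17:30–19:00.
Priya ∩ Dilnoza ∩ Carlos: 09:30–11:00, 18:30–19:00.
Priya ∩ Dilnoza ∩ Carlos ∩ Grace: 18:30–19:00.
Priya ∩ Dilnoza ∩ Carlos ∩ Grace ∩ Ximena: (none).
Windows ≥ 30 min: (none).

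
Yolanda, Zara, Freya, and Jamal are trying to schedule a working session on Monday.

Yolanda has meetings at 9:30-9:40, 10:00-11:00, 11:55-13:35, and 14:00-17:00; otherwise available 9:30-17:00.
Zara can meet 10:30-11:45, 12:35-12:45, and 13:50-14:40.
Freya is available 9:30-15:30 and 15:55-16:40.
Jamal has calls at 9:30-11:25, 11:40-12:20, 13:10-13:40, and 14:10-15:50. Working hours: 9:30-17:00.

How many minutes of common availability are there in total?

25 minutes

Yolanda free within 09:30–17:00: 09:40–10:00, 11:00–11:55, 13:35–14:00.
Jamal free within 09:30–17:00: 11:25–11:40, 12:20–13:10, 13:40–14:10, 15:50–17:00.
Yolanda ∩ Zara: 11:00–11:45, 13:50–14:00.
Yolanda ∩ Zara ∩ Freya: 11:00–11:45, 13:50–14:00.
Yolanda ∩ Zara ∩ Freya ∩ Jamal: 11:25–11:40, 13:50–14:00.
Total common minutes: 15 + 10 = 25.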